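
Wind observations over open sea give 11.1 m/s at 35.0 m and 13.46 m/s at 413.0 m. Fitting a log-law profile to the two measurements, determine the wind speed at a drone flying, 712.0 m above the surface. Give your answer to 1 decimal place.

14.0 m/s

Log law: V ∝ ln(z/z₀). From the pair, with r = V₁/V₂ = 0.82467,
ln z₀ = (ln z₁ − r·ln z₂)/(1 − r) = (3.5553 − 0.82467×6.0234)/0.17533 = -8.0531 → z₀ = 0.0003181 m
V₃ = V₁ · ln(z₃/z₀)/ln(z₁/z₀) = 11.1 × 14.6212/11.6084 = 13.9808 m/s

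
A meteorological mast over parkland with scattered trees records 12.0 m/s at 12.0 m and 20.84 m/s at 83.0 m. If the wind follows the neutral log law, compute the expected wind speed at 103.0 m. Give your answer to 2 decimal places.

21.83 m/s

Log law: V ∝ ln(z/z₀). From the pair, with r = V₁/V₂ = 0.57582,
ln z₀ = (ln z₁ − r·ln z₂)/(1 − r) = (2.4849 − 0.57582×4.4188)/0.42418 = -0.1403 → z₀ = 0.8691 m
V₃ = V₁ · ln(z₃/z₀)/ln(z₁/z₀) = 12.0 × 4.7751/2.6252 = 21.8268 m/s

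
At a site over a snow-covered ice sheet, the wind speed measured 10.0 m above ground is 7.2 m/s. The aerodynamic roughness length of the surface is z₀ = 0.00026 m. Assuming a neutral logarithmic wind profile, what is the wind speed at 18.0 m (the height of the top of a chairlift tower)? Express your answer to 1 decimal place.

7.6 m/s

Log law: V(z) ∝ ln(z/z₀), so V₂/V₁ = ln(z₂/z₀) / ln(z₁/z₀).
ln(18.0/0.00026) = 11.1452, ln(10.0/0.00026) = 10.5574
V₂ = 7.2 × 11.1452/10.5574 = 7.2 × 1.0557 = 7.6009 m/s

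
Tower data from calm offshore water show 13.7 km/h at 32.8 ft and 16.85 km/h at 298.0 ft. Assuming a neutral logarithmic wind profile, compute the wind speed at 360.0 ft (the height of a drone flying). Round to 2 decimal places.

Log law: V ∝ ln(z/z₀). From the pair, with r = V₁/V₂ = 0.81306,
ln z₀ = (ln z₁ − r·ln z₂)/(1 − r) = (3.4904 − 0.81306×5.6971)/0.18694 = -6.1068 → z₀ = 0.002228 ft
V₃ = V₁ · ln(z₃/z₀)/ln(z₁/z₀) = 13.7 × 11.9929/9.5972 = 17.1198 km/h

17.12 km/h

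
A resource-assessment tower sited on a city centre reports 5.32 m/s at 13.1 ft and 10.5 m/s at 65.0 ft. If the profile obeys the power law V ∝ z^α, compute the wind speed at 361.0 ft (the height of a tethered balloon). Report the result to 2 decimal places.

First find α: α = ln(V₂/V₁)/ln(z₂/z₁) = ln(10.5/5.32)/ln(65.0/13.1) = 0.67990/1.60178 = 0.4245
Extrapolate from 65.0 ft to 361.0 ft: V₃ = 10.5 × (361.0/65.0)^0.4245 = 10.5 × 2.0704 = 21.7393 m/s

21.74 m/s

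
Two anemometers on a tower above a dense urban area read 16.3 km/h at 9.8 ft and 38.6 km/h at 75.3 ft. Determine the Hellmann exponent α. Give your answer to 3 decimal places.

α ≈ 0.423

Power law: V₂/V₁ = (z₂/z₁)^α ⇒ α = ln(V₂/V₁) / ln(z₂/z₁)
α = ln(38.6/16.3) / ln(75.3/9.8) = ln(2.3681) / ln(7.6837)
  = 0.86209 / 2.03910 = 0.42278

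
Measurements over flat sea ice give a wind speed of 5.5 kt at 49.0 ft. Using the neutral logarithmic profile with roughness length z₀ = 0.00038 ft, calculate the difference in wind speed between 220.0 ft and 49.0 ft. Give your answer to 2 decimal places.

Log law: V₂ = V₁ · ln(z₂/z₀)/ln(z₁/z₀) = 5.5 × 13.2690/11.7672 = 6.2019 kt
ΔV = 6.2019 − 5.5 = 0.7019 kt

0.70 kt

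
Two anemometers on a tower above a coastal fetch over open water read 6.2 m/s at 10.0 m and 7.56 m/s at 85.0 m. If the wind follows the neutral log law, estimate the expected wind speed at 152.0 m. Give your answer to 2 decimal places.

Log law: V ∝ ln(z/z₀). From the pair, with r = V₁/V₂ = 0.82011,
ln z₀ = (ln z₁ − r·ln z₂)/(1 − r) = (2.3026 − 0.82011×4.4427)/0.17989 = -7.4536 → z₀ = 0.0005794 m
V₃ = V₁ · ln(z₃/z₀)/ln(z₁/z₀) = 6.2 × 12.4775/9.7562 = 7.9294 m/s

7.93 m/s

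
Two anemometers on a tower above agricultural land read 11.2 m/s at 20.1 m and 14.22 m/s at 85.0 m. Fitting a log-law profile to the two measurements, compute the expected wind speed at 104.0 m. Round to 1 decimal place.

Log law: V ∝ ln(z/z₀). From the pair, with r = V₁/V₂ = 0.78762,
ln z₀ = (ln z₁ − r·ln z₂)/(1 − r) = (3.0007 − 0.78762×4.4427)/0.21238 = -2.3468 → z₀ = 0.09567 m
V₃ = V₁ · ln(z₃/z₀)/ln(z₁/z₀) = 11.2 × 6.9912/5.3476 = 14.6425 m/s

14.6 m/s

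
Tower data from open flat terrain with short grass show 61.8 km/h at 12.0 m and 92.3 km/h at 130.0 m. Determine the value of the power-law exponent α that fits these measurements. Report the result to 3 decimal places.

α ≈ 0.168

Power law: V₂/V₁ = (z₂/z₁)^α ⇒ α = ln(V₂/V₁) / ln(z₂/z₁)
α = ln(92.3/61.8) / ln(130.0/12.0) = ln(1.4935) / ln(10.8333)
  = 0.40114 / 2.38263 = 0.16836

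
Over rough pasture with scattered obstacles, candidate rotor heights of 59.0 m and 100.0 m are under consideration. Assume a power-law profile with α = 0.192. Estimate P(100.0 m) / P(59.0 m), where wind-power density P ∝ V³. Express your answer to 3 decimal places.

Speed ratio: V_B/V_A = (z_B/z_A)^α = (100.0/59.0)^0.192 = (1.6949)^0.192 = 1.10661
Power-density ratio: P_B/P_A = (V_B/V_A)³ = (1.10661)³ = 1.35516

1.355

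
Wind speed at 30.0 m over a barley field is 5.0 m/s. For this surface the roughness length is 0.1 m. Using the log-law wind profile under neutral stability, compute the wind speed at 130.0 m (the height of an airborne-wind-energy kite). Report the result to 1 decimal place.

Log law: V(z) ∝ ln(z/z₀), so V₂/V₁ = ln(z₂/z₀) / ln(z₁/z₀).
ln(130.0/0.1) = 7.1701, ln(30.0/0.1) = 5.7038
V₂ = 5.0 × 7.1701/5.7038 = 5.0 × 1.2571 = 6.2854 m/s

6.3 m/s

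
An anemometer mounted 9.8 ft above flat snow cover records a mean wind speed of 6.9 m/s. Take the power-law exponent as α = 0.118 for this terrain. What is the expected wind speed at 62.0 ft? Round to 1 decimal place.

Power-law profile: V₂ = V₁ · (z₂/z₁)^α
V₂ = 6.9 × (62.0/9.8)^0.118 = 6.9 × (6.3265)^0.118
    = 6.9 × 1.2432 = 8.5780 m/s

8.6 m/s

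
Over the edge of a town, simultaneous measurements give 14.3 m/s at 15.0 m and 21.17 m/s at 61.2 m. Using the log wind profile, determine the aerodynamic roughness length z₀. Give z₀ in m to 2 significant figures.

Log law: V(z) ∝ ln(z/z₀). With r = V₁/V₂ = 14.3/21.17 = 0.67548,
r · ln(z₂/z₀) = ln(z₁/z₀) ⇒ ln z₀ = (ln z₁ − r·ln z₂)/(1 − r)
ln z₀ = (2.70805 − 0.67548×4.11415) / 0.32452 = -0.2188
z₀ = exp(-0.2188) = 0.8035 m

z₀ ≈ 0.80 m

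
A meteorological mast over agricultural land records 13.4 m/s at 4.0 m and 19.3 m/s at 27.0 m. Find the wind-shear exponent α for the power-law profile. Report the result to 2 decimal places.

Power law: V₂/V₁ = (z₂/z₁)^α ⇒ α = ln(V₂/V₁) / ln(z₂/z₁)
α = ln(19.3/13.4) / ln(27.0/4.0) = ln(1.4403) / ln(6.7500)
  = 0.36485 / 1.90954 = 0.19107

α ≈ 0.19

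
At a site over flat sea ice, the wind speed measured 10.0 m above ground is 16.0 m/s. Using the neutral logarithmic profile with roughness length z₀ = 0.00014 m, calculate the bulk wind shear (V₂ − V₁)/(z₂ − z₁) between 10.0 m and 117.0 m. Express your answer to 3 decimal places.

Log law: V₂ = V₁ · ln(z₂/z₀)/ln(z₁/z₀) = 16.0 × 13.6360/11.1765 = 19.5211 m/s
ΔV/Δz = (19.5211 − 16.0)/(117.0 − 10.0) = 3.5211/107.0000 = 0.03291 m/s/m

0.033 m/s/m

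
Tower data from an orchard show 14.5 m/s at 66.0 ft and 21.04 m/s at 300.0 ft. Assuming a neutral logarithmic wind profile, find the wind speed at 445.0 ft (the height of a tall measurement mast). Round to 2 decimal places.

22.74 m/s

Log law: V ∝ ln(z/z₀). From the pair, with r = V₁/V₂ = 0.68916,
ln z₀ = (ln z₁ − r·ln z₂)/(1 − r) = (4.1897 − 0.68916×5.7038)/0.31084 = 0.8326 → z₀ = 2.299 ft
V₃ = V₁ · ln(z₃/z₀)/ln(z₁/z₀) = 14.5 × 5.2654/3.3570 = 22.7431 m/s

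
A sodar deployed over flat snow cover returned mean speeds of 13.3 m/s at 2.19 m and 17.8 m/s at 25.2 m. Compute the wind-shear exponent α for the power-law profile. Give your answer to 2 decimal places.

α ≈ 0.12

Power law: V₂/V₁ = (z₂/z₁)^α ⇒ α = ln(V₂/V₁) / ln(z₂/z₁)
α = ln(17.8/13.3) / ln(25.2/2.19) = ln(1.3383) / ln(11.5068)
  = 0.29143 / 2.44294 = 0.11930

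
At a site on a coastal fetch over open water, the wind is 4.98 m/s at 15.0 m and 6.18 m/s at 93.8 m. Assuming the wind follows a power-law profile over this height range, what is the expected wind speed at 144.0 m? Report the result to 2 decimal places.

6.50 m/s

First find α: α = ln(V₂/V₁)/ln(z₂/z₁) = ln(6.18/4.98)/ln(93.8/15.0) = 0.21589/1.83311 = 0.1178
Extrapolate from 93.8 m to 144.0 m: V₃ = 6.18 × (144.0/93.8)^0.1178 = 6.18 × 1.0518 = 6.5000 m/s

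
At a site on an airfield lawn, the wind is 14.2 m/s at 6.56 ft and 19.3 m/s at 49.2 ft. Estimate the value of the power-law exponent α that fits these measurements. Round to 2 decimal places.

Power law: V₂/V₁ = (z₂/z₁)^α ⇒ α = ln(V₂/V₁) / ln(z₂/z₁)
α = ln(19.3/14.2) / ln(49.2/6.56) = ln(1.3592) / ln(7.5000)
  = 0.30686 / 2.01490 = 0.15230

α ≈ 0.15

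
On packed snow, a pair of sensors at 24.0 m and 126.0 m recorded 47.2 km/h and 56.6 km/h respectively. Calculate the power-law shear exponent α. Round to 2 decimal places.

Power law: V₂/V₁ = (z₂/z₁)^α ⇒ α = ln(V₂/V₁) / ln(z₂/z₁)
α = ln(56.6/47.2) / ln(126.0/24.0) = ln(1.1992) / ln(5.2500)
  = 0.18162 / 1.65823 = 0.10952

α ≈ 0.11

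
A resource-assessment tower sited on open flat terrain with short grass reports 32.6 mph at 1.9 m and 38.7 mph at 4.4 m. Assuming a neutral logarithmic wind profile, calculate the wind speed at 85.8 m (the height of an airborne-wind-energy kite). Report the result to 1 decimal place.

60.3 mph

Log law: V ∝ ln(z/z₀). From the pair, with r = V₁/V₂ = 0.84238,
ln z₀ = (ln z₁ − r·ln z₂)/(1 − r) = (0.6419 − 0.84238×1.4816)/0.15762 = -3.8460 → z₀ = 0.02137 m
V₃ = V₁ · ln(z₃/z₀)/ln(z₁/z₀) = 32.6 × 8.2980/4.4878 = 60.2773 mph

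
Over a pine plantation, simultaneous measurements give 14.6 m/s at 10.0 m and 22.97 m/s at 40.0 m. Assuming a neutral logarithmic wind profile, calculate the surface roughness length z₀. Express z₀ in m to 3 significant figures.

z₀ ≈ 0.891 m

Log law: V(z) ∝ ln(z/z₀). With r = V₁/V₂ = 14.6/22.97 = 0.63561,
r · ln(z₂/z₀) = ln(z₁/z₀) ⇒ ln z₀ = (ln z₁ − r·ln z₂)/(1 − r)
ln z₀ = (2.30259 − 0.63561×3.68888) / 0.36439 = -0.1156
z₀ = exp(-0.1156) = 0.8909 m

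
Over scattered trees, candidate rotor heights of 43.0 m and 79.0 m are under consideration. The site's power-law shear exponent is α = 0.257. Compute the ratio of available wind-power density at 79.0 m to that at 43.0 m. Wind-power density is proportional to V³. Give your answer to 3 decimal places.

Speed ratio: V_B/V_A = (z_B/z_A)^α = (79.0/43.0)^0.257 = (1.8372)^0.257 = 1.16920
Power-density ratio: P_B/P_A = (V_B/V_A)³ = (1.16920)³ = 1.59833

1.598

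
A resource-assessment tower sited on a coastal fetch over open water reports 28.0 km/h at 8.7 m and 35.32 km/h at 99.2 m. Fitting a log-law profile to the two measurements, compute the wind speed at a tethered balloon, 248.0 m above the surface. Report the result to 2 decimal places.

Log law: V ∝ ln(z/z₀). From the pair, with r = V₁/V₂ = 0.79275,
ln z₀ = (ln z₁ − r·ln z₂)/(1 − r) = (2.1633 − 0.79275×4.5971)/0.20725 = -7.1464 → z₀ = 0.0007877 m
V₃ = V₁ · ln(z₃/z₀)/ln(z₁/z₀) = 28.0 × 12.6598/9.3097 = 38.0759 km/h

38.08 km/h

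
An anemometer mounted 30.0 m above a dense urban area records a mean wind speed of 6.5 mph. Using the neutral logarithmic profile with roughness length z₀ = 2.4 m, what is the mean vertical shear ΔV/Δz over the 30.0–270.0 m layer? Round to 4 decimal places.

Log law: V₂ = V₁ · ln(z₂/z₀)/ln(z₁/z₀) = 6.5 × 4.7230/2.5257 = 12.1546 mph
ΔV/Δz = (12.1546 − 6.5)/(270.0 − 30.0) = 5.6546/240.0000 = 0.02356 mph/m

0.0236 mph/m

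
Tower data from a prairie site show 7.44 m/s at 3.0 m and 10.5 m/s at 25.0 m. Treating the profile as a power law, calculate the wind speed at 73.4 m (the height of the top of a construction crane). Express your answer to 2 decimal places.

First find α: α = ln(V₂/V₁)/ln(z₂/z₁) = ln(10.5/7.44)/ln(25.0/3.0) = 0.34450/2.12026 = 0.1625
Extrapolate from 25.0 m to 73.4 m: V₃ = 10.5 × (73.4/25.0)^0.1625 = 10.5 × 1.1912 = 12.5081 m/s

12.51 m/s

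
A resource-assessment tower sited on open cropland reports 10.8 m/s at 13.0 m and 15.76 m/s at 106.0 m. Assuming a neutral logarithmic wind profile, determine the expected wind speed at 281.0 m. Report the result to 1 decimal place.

18.1 m/s

Log law: V ∝ ln(z/z₀). From the pair, with r = V₁/V₂ = 0.68528,
ln z₀ = (ln z₁ − r·ln z₂)/(1 − r) = (2.5649 − 0.68528×4.6634)/0.31472 = -2.0043 → z₀ = 0.1347 m
V₃ = V₁ · ln(z₃/z₀)/ln(z₁/z₀) = 10.8 × 7.6427/4.5693 = 18.0643 m/s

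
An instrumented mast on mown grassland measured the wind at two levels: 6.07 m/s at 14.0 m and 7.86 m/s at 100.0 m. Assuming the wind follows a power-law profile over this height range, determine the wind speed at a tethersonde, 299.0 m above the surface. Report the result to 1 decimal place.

9.1 m/s

First find α: α = ln(V₂/V₁)/ln(z₂/z₁) = ln(7.86/6.07)/ln(100.0/14.0) = 0.25843/1.96611 = 0.1314
Extrapolate from 100.0 m to 299.0 m: V₃ = 7.86 × (299.0/100.0)^0.1314 = 7.86 × 1.1548 = 9.0771 m/s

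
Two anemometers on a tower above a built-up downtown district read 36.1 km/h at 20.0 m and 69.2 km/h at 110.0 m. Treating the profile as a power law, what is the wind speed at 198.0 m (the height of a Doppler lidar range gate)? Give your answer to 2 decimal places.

86.61 km/h

First find α: α = ln(V₂/V₁)/ln(z₂/z₁) = ln(69.2/36.1)/ln(110.0/20.0) = 0.65071/1.70475 = 0.3817
Extrapolate from 110.0 m to 198.0 m: V₃ = 69.2 × (198.0/110.0)^0.3817 = 69.2 × 1.2515 = 86.6053 km/h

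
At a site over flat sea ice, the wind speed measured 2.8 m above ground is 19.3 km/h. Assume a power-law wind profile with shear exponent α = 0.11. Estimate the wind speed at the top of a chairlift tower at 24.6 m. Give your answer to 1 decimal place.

24.5 km/h

Power-law profile: V₂ = V₁ · (z₂/z₁)^α
V₂ = 19.3 × (24.6/2.8)^0.11 = 19.3 × (8.7857)^0.11
    = 19.3 × 1.2700 = 24.5117 km/h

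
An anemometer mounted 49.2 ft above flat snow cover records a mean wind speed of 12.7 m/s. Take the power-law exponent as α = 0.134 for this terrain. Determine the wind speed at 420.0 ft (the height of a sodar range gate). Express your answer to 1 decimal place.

Power-law profile: V₂ = V₁ · (z₂/z₁)^α
V₂ = 12.7 × (420.0/49.2)^0.134 = 12.7 × (8.5366)^0.134
    = 12.7 × 1.3329 = 16.9276 m/s

16.9 m/s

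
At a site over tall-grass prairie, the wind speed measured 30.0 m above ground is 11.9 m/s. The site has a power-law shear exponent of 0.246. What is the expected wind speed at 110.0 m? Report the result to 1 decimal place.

Power-law profile: V₂ = V₁ · (z₂/z₁)^α
V₂ = 11.9 × (110.0/30.0)^0.246 = 11.9 × (3.6667)^0.246
    = 11.9 × 1.3766 = 16.3817 m/s

16.4 m/s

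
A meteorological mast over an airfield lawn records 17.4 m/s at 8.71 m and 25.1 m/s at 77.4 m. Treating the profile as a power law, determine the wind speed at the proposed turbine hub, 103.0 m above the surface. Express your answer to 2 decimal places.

26.33 m/s

First find α: α = ln(V₂/V₁)/ln(z₂/z₁) = ln(25.1/17.4)/ln(77.4/8.71) = 0.36640/2.18451 = 0.1677
Extrapolate from 77.4 m to 103.0 m: V₃ = 25.1 × (103.0/77.4)^0.1677 = 25.1 × 1.0491 = 26.3322 m/s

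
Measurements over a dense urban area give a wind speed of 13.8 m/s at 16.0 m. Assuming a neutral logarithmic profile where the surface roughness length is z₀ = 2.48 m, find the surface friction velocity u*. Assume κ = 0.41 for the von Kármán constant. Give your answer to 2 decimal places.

Log law: V(z) = (u*/κ) · ln(z/z₀) ⇒ u* = κ · V / ln(z/z₀)
u* = 0.41 × 13.8 / ln(16.0/2.48) = 0.41 × 13.8 / 1.8643
   = 5.6580 / 1.8643 = 3.0349 m/s

u* ≈ 3.03 m/s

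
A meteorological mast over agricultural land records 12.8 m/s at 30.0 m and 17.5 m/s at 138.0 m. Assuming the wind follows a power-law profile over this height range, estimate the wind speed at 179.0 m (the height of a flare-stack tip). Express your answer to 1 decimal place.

18.5 m/s

First find α: α = ln(V₂/V₁)/ln(z₂/z₁) = ln(17.5/12.8)/ln(138.0/30.0) = 0.31276/1.52606 = 0.2049
Extrapolate from 138.0 m to 179.0 m: V₃ = 17.5 × (179.0/138.0)^0.2049 = 17.5 × 1.0548 = 18.4583 m/s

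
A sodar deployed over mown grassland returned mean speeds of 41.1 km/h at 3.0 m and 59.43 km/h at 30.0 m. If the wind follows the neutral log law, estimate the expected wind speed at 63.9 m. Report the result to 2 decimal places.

Log law: V ∝ ln(z/z₀). From the pair, with r = V₁/V₂ = 0.69157,
ln z₀ = (ln z₁ − r·ln z₂)/(1 − r) = (1.0986 − 0.69157×3.4012)/0.30843 = -4.0643 → z₀ = 0.01717 m
V₃ = V₁ · ln(z₃/z₀)/ln(z₁/z₀) = 41.1 × 8.2216/5.1629 = 65.4492 km/h

65.45 km/h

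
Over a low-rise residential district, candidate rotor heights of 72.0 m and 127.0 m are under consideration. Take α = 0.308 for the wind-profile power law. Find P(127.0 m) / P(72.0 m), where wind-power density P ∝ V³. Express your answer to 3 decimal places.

1.689

Speed ratio: V_B/V_A = (z_B/z_A)^α = (127.0/72.0)^0.308 = (1.7639)^0.308 = 1.19100
Power-density ratio: P_B/P_A = (V_B/V_A)³ = (1.19100)³ = 1.68943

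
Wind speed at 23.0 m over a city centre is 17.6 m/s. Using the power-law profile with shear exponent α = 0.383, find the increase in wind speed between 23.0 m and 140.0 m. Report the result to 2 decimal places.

Power law: V₂ = V₁ · (z₂/z₁)^α = 17.6 × (6.0870)^0.383 = 35.1510 m/s
ΔV = 35.1510 − 17.6 = 17.5510 m/s

17.55 m/s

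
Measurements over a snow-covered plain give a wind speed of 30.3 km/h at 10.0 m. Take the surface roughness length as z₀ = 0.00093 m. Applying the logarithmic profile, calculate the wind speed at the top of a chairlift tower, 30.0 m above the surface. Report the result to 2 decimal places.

Log law: V(z) ∝ ln(z/z₀), so V₂/V₁ = ln(z₂/z₀) / ln(z₁/z₀).
ln(30.0/0.00093) = 10.3815, ln(10.0/0.00093) = 9.2829
V₂ = 30.3 × 10.3815/9.2829 = 30.3 × 1.1183 = 33.8859 km/h

33.89 km/h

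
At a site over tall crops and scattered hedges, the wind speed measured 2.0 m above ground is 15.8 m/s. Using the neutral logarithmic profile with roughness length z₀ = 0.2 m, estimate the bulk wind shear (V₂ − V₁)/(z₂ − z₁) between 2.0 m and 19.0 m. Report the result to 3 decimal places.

0.909 m/s/m

Log law: V₂ = V₁ · ln(z₂/z₀)/ln(z₁/z₀) = 15.8 × 4.5539/2.3026 = 31.2480 m/s
ΔV/Δz = (31.2480 − 15.8)/(19.0 − 2.0) = 15.4480/17.0000 = 0.90871 m/s/m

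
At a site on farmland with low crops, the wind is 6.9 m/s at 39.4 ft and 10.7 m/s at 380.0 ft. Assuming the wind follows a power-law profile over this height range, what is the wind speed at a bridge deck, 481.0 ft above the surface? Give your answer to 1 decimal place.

First find α: α = ln(V₂/V₁)/ln(z₂/z₁) = ln(10.7/6.9)/ln(380.0/39.4) = 0.43872/2.26641 = 0.1936
Extrapolate from 380.0 ft to 481.0 ft: V₃ = 10.7 × (481.0/380.0)^0.1936 = 10.7 × 1.0467 = 11.1995 m/s

11.2 m/s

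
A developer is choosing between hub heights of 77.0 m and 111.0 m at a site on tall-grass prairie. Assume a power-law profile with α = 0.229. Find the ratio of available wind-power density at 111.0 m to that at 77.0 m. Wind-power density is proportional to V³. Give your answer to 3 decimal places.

1.286

Speed ratio: V_B/V_A = (z_B/z_A)^α = (111.0/77.0)^0.229 = (1.4416)^0.229 = 1.08736
Power-density ratio: P_B/P_A = (V_B/V_A)³ = (1.08736)³ = 1.28564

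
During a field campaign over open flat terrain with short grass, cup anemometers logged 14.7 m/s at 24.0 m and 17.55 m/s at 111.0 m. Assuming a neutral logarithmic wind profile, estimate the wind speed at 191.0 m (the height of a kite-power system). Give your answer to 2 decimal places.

18.56 m/s

Log law: V ∝ ln(z/z₀). From the pair, with r = V₁/V₂ = 0.83761,
ln z₀ = (ln z₁ − r·ln z₂)/(1 − r) = (3.1781 − 0.83761×4.7095)/0.16239 = -4.7211 → z₀ = 0.008905 m
V₃ = V₁ · ln(z₃/z₀)/ln(z₁/z₀) = 14.7 × 9.9734/7.8992 = 18.5600 m/s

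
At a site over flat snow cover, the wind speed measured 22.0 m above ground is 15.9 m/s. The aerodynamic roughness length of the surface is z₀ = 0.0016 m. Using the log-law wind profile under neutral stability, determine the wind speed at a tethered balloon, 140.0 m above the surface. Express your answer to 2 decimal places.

18.99 m/s

Log law: V(z) ∝ ln(z/z₀), so V₂/V₁ = ln(z₂/z₀) / ln(z₁/z₀).
ln(140.0/0.0016) = 11.3794, ln(22.0/0.0016) = 9.5288
V₂ = 15.9 × 11.3794/9.5288 = 15.9 × 1.1942 = 18.9880 m/s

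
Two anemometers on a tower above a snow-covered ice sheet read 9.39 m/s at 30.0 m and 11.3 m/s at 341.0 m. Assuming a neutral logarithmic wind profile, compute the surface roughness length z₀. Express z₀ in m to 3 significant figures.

Log law: V(z) ∝ ln(z/z₀). With r = V₁/V₂ = 9.39/11.3 = 0.83097,
r · ln(z₂/z₀) = ln(z₁/z₀) ⇒ ln z₀ = (ln z₁ − r·ln z₂)/(1 − r)
ln z₀ = (3.40120 − 0.83097×5.83188) / 0.16903 = -8.5486
z₀ = exp(-8.5486) = 0.0001938 m

z₀ ≈ 0.000194 m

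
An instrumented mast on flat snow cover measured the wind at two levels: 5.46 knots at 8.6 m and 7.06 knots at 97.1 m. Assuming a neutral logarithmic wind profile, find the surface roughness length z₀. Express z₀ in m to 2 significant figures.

Log law: V(z) ∝ ln(z/z₀). With r = V₁/V₂ = 5.46/7.06 = 0.77337,
r · ln(z₂/z₀) = ln(z₁/z₀) ⇒ ln z₀ = (ln z₁ − r·ln z₂)/(1 − r)
ln z₀ = (2.15176 − 0.77337×4.57574) / 0.22663 = -6.1201
z₀ = exp(-6.1201) = 0.002198 m

z₀ ≈ 0.0022 m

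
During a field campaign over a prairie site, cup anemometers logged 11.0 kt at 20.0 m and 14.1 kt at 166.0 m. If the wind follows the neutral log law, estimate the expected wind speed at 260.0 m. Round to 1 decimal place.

Log law: V ∝ ln(z/z₀). From the pair, with r = V₁/V₂ = 0.78014,
ln z₀ = (ln z₁ − r·ln z₂)/(1 − r) = (2.9957 − 0.78014×5.1120)/0.21986 = -4.5136 → z₀ = 0.01096 m
V₃ = V₁ · ln(z₃/z₀)/ln(z₁/z₀) = 11.0 × 10.0742/7.5093 = 14.7573 kt

14.8 kt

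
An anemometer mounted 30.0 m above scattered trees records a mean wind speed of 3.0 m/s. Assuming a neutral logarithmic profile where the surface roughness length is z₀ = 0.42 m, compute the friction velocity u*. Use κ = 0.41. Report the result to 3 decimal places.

Log law: V(z) = (u*/κ) · ln(z/z₀) ⇒ u* = κ · V / ln(z/z₀)
u* = 0.41 × 3.0 / ln(30.0/0.42) = 0.41 × 3.0 / 4.2687
   = 1.2300 / 4.2687 = 0.2881 m/s

u* ≈ 0.288 m/s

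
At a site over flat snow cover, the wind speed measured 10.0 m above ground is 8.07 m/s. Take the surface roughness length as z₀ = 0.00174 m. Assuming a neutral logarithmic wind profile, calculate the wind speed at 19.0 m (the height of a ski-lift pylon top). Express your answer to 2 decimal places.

Log law: V(z) ∝ ln(z/z₀), so V₂/V₁ = ln(z₂/z₀) / ln(z₁/z₀).
ln(19.0/0.00174) = 9.2983, ln(10.0/0.00174) = 8.6565
V₂ = 8.07 × 9.2983/8.6565 = 8.07 × 1.0741 = 8.6684 m/s

8.67 m/s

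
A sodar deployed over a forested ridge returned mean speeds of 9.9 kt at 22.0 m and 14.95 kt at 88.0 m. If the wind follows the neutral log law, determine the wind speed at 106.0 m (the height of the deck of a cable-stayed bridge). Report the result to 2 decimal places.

Log law: V ∝ ln(z/z₀). From the pair, with r = V₁/V₂ = 0.66221,
ln z₀ = (ln z₁ − r·ln z₂)/(1 − r) = (3.0910 − 0.66221×4.4773)/0.33779 = 0.3734 → z₀ = 1.453 m
V₃ = V₁ · ln(z₃/z₀)/ln(z₁/z₀) = 9.9 × 4.2901/2.7177 = 15.6279 kt

15.63 kt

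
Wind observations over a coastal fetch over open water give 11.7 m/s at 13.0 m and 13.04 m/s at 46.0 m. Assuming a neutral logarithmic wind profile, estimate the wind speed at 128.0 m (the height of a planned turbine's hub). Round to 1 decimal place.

Log law: V ∝ ln(z/z₀). From the pair, with r = V₁/V₂ = 0.89724,
ln z₀ = (ln z₁ − r·ln z₂)/(1 − r) = (2.5649 − 0.89724×3.8286)/0.10276 = -8.4688 → z₀ = 0.0002099 m
V₃ = V₁ · ln(z₃/z₀)/ln(z₁/z₀) = 11.7 × 13.3208/11.0337 = 14.1252 m/s

14.1 m/s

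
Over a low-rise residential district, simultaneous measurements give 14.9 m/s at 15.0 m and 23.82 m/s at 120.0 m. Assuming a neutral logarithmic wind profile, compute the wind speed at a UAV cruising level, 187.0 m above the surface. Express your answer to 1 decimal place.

25.7 m/s

Log law: V ∝ ln(z/z₀). From the pair, with r = V₁/V₂ = 0.62552,
ln z₀ = (ln z₁ − r·ln z₂)/(1 − r) = (2.7081 − 0.62552×4.7875)/0.37448 = -0.7655 → z₀ = 0.4651 m
V₃ = V₁ · ln(z₃/z₀)/ln(z₁/z₀) = 14.9 × 5.9966/3.4735 = 25.7229 m/s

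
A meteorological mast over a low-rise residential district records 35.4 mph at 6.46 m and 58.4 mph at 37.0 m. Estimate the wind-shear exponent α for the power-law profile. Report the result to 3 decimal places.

Power law: V₂/V₁ = (z₂/z₁)^α ⇒ α = ln(V₂/V₁) / ln(z₂/z₁)
α = ln(58.4/35.4) / ln(37.0/6.46) = ln(1.6497) / ln(5.7276)
  = 0.50060 / 1.74529 = 0.28683

α ≈ 0.287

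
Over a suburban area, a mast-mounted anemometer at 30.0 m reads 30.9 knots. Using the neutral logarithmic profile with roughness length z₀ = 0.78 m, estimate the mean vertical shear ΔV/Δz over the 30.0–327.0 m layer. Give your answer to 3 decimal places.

Log law: V₂ = V₁ · ln(z₂/z₀)/ln(z₁/z₀) = 30.9 × 6.0384/3.6497 = 51.1246 knots
ΔV/Δz = (51.1246 − 30.9)/(327.0 − 30.0) = 20.2246/297.0000 = 0.06810 knots/m

0.068 knots/m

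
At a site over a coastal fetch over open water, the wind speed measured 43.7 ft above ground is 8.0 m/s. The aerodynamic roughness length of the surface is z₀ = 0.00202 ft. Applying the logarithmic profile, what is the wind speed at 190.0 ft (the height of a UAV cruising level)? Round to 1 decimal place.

Log law: V(z) ∝ ln(z/z₀), so V₂/V₁ = ln(z₂/z₀) / ln(z₁/z₀).
ln(190.0/0.00202) = 11.4517, ln(43.7/0.00202) = 9.9820
V₂ = 8.0 × 11.4517/9.9820 = 8.0 × 1.1472 = 9.1779 m/s

9.2 m/s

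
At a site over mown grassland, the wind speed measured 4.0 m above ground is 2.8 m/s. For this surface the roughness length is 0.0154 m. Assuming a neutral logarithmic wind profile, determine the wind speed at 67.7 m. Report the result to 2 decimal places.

Log law: V(z) ∝ ln(z/z₀), so V₂/V₁ = ln(z₂/z₀) / ln(z₁/z₀).
ln(67.7/0.0154) = 8.3885, ln(4.0/0.0154) = 5.5597
V₂ = 2.8 × 8.3885/5.5597 = 2.8 × 1.5088 = 4.2247 m/s

4.22 m/s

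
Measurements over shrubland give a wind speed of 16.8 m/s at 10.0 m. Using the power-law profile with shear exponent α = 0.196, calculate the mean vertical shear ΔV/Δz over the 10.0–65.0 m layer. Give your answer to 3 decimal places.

0.135 m/s/m

Power law: V₂ = V₁ · (z₂/z₁)^α = 16.8 × (6.5000)^0.196 = 24.2460 m/s
ΔV/Δz = (24.2460 − 16.8)/(65.0 − 10.0) = 7.4460/55.0000 = 0.13538 m/s/m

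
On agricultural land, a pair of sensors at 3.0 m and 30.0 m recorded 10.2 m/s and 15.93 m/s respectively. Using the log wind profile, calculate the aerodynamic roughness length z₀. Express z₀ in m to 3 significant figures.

Log law: V(z) ∝ ln(z/z₀). With r = V₁/V₂ = 10.2/15.93 = 0.64030,
r · ln(z₂/z₀) = ln(z₁/z₀) ⇒ ln z₀ = (ln z₁ − r·ln z₂)/(1 − r)
ln z₀ = (1.09861 − 0.64030×3.40120) / 0.35970 = -3.0002
z₀ = exp(-3.0002) = 0.04978 m

z₀ ≈ 0.0498 m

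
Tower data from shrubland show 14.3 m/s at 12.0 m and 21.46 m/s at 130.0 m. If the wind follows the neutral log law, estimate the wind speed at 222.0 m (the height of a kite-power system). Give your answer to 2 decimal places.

Log law: V ∝ ln(z/z₀). From the pair, with r = V₁/V₂ = 0.66636,
ln z₀ = (ln z₁ − r·ln z₂)/(1 − r) = (2.4849 − 0.66636×4.8675)/0.33364 = -2.2737 → z₀ = 0.1029 m
V₃ = V₁ · ln(z₃/z₀)/ln(z₁/z₀) = 14.3 × 7.6764/4.7586 = 23.0682 m/s

23.07 m/s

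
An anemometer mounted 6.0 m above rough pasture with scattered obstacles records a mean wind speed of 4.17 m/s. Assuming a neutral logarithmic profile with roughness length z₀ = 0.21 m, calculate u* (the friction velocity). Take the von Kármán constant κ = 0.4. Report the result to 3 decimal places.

Log law: V(z) = (u*/κ) · ln(z/z₀) ⇒ u* = κ · V / ln(z/z₀)
u* = 0.4 × 4.17 / ln(6.0/0.21) = 0.4 × 4.17 / 3.3524
   = 1.6680 / 3.3524 = 0.4976 m/s

u* ≈ 0.498 m/s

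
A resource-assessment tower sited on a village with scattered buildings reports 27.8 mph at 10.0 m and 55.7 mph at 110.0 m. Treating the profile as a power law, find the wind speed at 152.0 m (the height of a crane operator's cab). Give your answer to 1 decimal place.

61.2 mph

First find α: α = ln(V₂/V₁)/ln(z₂/z₁) = ln(55.7/27.8)/ln(110.0/10.0) = 0.69494/2.39790 = 0.2898
Extrapolate from 110.0 m to 152.0 m: V₃ = 55.7 × (152.0/110.0)^0.2898 = 55.7 × 1.0983 = 61.1730 mph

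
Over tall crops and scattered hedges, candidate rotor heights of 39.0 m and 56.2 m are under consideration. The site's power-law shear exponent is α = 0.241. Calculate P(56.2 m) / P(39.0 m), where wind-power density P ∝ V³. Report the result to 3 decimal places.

Speed ratio: V_B/V_A = (z_B/z_A)^α = (56.2/39.0)^0.241 = (1.4410)^0.241 = 1.09204
Power-density ratio: P_B/P_A = (V_B/V_A)³ = (1.09204)³ = 1.30233

1.302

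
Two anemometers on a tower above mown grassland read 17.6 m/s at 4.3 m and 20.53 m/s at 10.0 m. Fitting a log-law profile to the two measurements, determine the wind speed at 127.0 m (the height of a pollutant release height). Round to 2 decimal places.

Log law: V ∝ ln(z/z₀). From the pair, with r = V₁/V₂ = 0.85728,
ln z₀ = (ln z₁ − r·ln z₂)/(1 − r) = (1.4586 − 0.85728×2.3026)/0.14272 = -3.6110 → z₀ = 0.02703 m
V₃ = V₁ · ln(z₃/z₀)/ln(z₁/z₀) = 17.6 × 8.4552/5.0696 = 29.3536 m/s

29.35 m/s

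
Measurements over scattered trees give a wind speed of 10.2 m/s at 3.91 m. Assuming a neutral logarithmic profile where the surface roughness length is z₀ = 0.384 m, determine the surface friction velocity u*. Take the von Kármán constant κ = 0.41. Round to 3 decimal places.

Log law: V(z) = (u*/κ) · ln(z/z₀) ⇒ u* = κ · V / ln(z/z₀)
u* = 0.41 × 10.2 / ln(3.91/0.384) = 0.41 × 10.2 / 2.3207
   = 4.1820 / 2.3207 = 1.8021 m/s

u* ≈ 1.802 m/s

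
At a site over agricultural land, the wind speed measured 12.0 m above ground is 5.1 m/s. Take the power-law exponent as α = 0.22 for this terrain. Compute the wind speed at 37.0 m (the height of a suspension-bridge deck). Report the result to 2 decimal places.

6.53 m/s

Power-law profile: V₂ = V₁ · (z₂/z₁)^α
V₂ = 5.1 × (37.0/12.0)^0.22 = 5.1 × (3.0833)^0.22
    = 5.1 × 1.2811 = 6.5336 m/s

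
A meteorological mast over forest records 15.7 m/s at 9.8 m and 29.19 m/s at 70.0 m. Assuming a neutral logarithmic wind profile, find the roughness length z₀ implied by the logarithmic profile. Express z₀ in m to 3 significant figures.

z₀ ≈ 0.994 m

Log law: V(z) ∝ ln(z/z₀). With r = V₁/V₂ = 15.7/29.19 = 0.53786,
r · ln(z₂/z₀) = ln(z₁/z₀) ⇒ ln z₀ = (ln z₁ − r·ln z₂)/(1 − r)
ln z₀ = (2.28238 − 0.53786×4.24850) / 0.46214 = -0.0058
z₀ = exp(-0.0058) = 0.9942 m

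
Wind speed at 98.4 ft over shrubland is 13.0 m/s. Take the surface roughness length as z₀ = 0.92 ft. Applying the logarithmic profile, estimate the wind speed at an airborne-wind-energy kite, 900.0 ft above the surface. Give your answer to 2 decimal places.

19.16 m/s

Log law: V(z) ∝ ln(z/z₀), so V₂/V₁ = ln(z₂/z₀) / ln(z₁/z₀).
ln(900.0/0.92) = 6.8858, ln(98.4/0.92) = 4.6724
V₂ = 13.0 × 6.8858/4.6724 = 13.0 × 1.4737 = 19.1582 m/s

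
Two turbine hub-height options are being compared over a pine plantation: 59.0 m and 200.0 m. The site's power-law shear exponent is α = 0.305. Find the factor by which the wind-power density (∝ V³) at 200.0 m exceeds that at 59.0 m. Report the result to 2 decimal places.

3.06

Speed ratio: V_B/V_A = (z_B/z_A)^α = (200.0/59.0)^0.305 = (3.3898)^0.305 = 1.45112
Power-density ratio: P_B/P_A = (V_B/V_A)³ = (1.45112)³ = 3.05572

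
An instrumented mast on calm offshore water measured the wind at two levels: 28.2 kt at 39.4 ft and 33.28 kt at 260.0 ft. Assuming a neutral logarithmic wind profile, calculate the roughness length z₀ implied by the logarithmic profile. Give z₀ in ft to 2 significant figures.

Log law: V(z) ∝ ln(z/z₀). With r = V₁/V₂ = 28.2/33.28 = 0.84736,
r · ln(z₂/z₀) = ln(z₁/z₀) ⇒ ln z₀ = (ln z₁ − r·ln z₂)/(1 − r)
ln z₀ = (3.67377 − 0.84736×5.56068) / 0.15264 = -6.8008
z₀ = exp(-6.8008) = 0.001113 ft

z₀ ≈ 0.0011 ft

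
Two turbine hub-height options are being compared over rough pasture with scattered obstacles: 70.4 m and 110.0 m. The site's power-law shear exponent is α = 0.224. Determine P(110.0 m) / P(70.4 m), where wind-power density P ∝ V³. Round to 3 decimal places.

Speed ratio: V_B/V_A = (z_B/z_A)^α = (110.0/70.4)^0.224 = (1.5625)^0.224 = 1.10514
Power-density ratio: P_B/P_A = (V_B/V_A)³ = (1.10514)³ = 1.34973

1.350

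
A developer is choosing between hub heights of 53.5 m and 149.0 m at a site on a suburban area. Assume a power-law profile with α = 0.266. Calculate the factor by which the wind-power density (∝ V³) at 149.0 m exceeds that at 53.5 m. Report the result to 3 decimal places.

2.265

Speed ratio: V_B/V_A = (z_B/z_A)^α = (149.0/53.5)^0.266 = (2.7850)^0.266 = 1.31318
Power-density ratio: P_B/P_A = (V_B/V_A)³ = (1.31318)³ = 2.26452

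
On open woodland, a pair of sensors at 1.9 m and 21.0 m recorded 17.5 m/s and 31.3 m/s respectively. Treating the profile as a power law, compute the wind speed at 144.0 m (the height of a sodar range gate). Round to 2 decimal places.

First find α: α = ln(V₂/V₁)/ln(z₂/z₁) = ln(31.3/17.5)/ln(21.0/1.9) = 0.58142/2.40267 = 0.2420
Extrapolate from 21.0 m to 144.0 m: V₃ = 31.3 × (144.0/21.0)^0.2420 = 31.3 × 1.5934 = 49.8748 m/s

49.87 m/s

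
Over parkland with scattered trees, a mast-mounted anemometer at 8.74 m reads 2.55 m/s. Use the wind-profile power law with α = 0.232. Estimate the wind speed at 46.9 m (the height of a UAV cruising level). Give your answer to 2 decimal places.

3.77 m/s

Power-law profile: V₂ = V₁ · (z₂/z₁)^α
V₂ = 2.55 × (46.9/8.74)^0.232 = 2.55 × (5.3661)^0.232
    = 2.55 × 1.4767 = 3.7655 m/s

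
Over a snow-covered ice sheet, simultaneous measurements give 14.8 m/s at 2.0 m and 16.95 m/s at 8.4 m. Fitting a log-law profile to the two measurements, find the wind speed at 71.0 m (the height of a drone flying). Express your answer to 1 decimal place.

Log law: V ∝ ln(z/z₀). From the pair, with r = V₁/V₂ = 0.87316,
ln z₀ = (ln z₁ − r·ln z₂)/(1 − r) = (0.6931 − 0.87316×2.1282)/0.12684 = -9.1856 → z₀ = 0.0001025 m
V₃ = V₁ · ln(z₃/z₀)/ln(z₁/z₀) = 14.8 × 13.4483/9.8787 = 20.1478 m/s

20.1 m/s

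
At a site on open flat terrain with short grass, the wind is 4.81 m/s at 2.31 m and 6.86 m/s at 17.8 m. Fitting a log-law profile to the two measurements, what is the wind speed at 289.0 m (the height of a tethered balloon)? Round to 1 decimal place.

Log law: V ∝ ln(z/z₀). From the pair, with r = V₁/V₂ = 0.70117,
ln z₀ = (ln z₁ − r·ln z₂)/(1 − r) = (0.8372 − 0.70117×2.8792)/0.29883 = -3.9539 → z₀ = 0.01918 m
V₃ = V₁ · ln(z₃/z₀)/ln(z₁/z₀) = 4.81 × 9.6203/4.7911 = 9.6582 m/s

9.7 m/s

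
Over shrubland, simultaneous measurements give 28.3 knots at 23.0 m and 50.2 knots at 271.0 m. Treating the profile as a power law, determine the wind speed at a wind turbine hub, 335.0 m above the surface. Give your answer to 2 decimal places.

52.73 knots

First find α: α = ln(V₂/V₁)/ln(z₂/z₁) = ln(50.2/28.3)/ln(271.0/23.0) = 0.57315/2.46662 = 0.2324
Extrapolate from 271.0 m to 335.0 m: V₃ = 50.2 × (335.0/271.0)^0.2324 = 50.2 × 1.0505 = 52.7350 knots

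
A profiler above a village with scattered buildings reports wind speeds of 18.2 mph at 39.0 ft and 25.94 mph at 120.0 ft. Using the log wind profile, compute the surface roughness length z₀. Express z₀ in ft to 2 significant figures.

z₀ ≈ 2.8 ft

Log law: V(z) ∝ ln(z/z₀). With r = V₁/V₂ = 18.2/25.94 = 0.70162,
r · ln(z₂/z₀) = ln(z₁/z₀) ⇒ ln z₀ = (ln z₁ − r·ln z₂)/(1 − r)
ln z₀ = (3.66356 − 0.70162×4.78749) / 0.29838 = 1.0207
z₀ = exp(1.0207) = 2.775 ft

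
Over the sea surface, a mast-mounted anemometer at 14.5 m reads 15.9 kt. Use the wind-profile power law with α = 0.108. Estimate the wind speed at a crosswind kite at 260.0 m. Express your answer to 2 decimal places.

21.72 kt

Power-law profile: V₂ = V₁ · (z₂/z₁)^α
V₂ = 15.9 × (260.0/14.5)^0.108 = 15.9 × (17.9310)^0.108
    = 15.9 × 1.3658 = 21.7163 kt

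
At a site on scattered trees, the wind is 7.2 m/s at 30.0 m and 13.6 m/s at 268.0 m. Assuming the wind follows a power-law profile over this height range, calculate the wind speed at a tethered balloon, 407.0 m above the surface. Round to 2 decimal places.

15.35 m/s

First find α: α = ln(V₂/V₁)/ln(z₂/z₁) = ln(13.6/7.2)/ln(268.0/30.0) = 0.63599/2.18979 = 0.2904
Extrapolate from 268.0 m to 407.0 m: V₃ = 13.6 × (407.0/268.0)^0.2904 = 13.6 × 1.1290 = 15.3547 m/s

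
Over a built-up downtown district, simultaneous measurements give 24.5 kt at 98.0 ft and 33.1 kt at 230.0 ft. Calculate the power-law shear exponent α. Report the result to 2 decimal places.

Power law: V₂/V₁ = (z₂/z₁)^α ⇒ α = ln(V₂/V₁) / ln(z₂/z₁)
α = ln(33.1/24.5) / ln(230.0/98.0) = ln(1.3510) / ln(2.3469)
  = 0.30086 / 0.85311 = 0.35266

α ≈ 0.35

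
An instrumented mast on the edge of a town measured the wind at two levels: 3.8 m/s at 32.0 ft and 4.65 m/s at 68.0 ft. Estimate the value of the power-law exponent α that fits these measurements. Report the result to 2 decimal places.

Power law: V₂/V₁ = (z₂/z₁)^α ⇒ α = ln(V₂/V₁) / ln(z₂/z₁)
α = ln(4.65/3.8) / ln(68.0/32.0) = ln(1.2237) / ln(2.1250)
  = 0.20187 / 0.75377 = 0.26781

α ≈ 0.27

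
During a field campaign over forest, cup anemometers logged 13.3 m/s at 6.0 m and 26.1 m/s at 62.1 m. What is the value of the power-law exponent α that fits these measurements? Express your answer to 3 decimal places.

α ≈ 0.288

Power law: V₂/V₁ = (z₂/z₁)^α ⇒ α = ln(V₂/V₁) / ln(z₂/z₁)
α = ln(26.1/13.3) / ln(62.1/6.0) = ln(1.9624) / ln(10.3500)
  = 0.67417 / 2.33699 = 0.28848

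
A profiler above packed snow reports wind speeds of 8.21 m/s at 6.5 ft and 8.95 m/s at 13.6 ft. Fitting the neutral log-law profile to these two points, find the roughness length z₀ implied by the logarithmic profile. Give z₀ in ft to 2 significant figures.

Log law: V(z) ∝ ln(z/z₀). With r = V₁/V₂ = 8.21/8.95 = 0.91732,
r · ln(z₂/z₀) = ln(z₁/z₀) ⇒ ln z₀ = (ln z₁ − r·ln z₂)/(1 − r)
ln z₀ = (1.87180 − 0.91732×2.61007) / 0.08268 = -6.3190
z₀ = exp(-6.3190) = 0.001802 ft

z₀ ≈ 0.0018 ft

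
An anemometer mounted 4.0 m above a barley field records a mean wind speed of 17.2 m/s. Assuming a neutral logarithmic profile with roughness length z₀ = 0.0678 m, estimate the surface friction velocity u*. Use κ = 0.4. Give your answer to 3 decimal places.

Log law: V(z) = (u*/κ) · ln(z/z₀) ⇒ u* = κ · V / ln(z/z₀)
u* = 0.4 × 17.2 / ln(4.0/0.0678) = 0.4 × 17.2 / 4.0775
   = 6.8800 / 4.0775 = 1.6873 m/s

u* ≈ 1.687 m/s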